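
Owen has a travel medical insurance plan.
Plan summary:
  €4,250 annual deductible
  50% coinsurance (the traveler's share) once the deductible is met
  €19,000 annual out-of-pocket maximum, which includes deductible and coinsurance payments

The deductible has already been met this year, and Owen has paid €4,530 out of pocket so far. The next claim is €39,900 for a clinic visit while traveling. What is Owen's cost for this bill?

€14,470

The deductible is already satisfied, so the full bill goes to coinsurance.
Traveler's 50% share of €39,900 is €19,950.
Year-to-date out-of-pocket would reach €4,530 + €19,950 = €24,480, above the €19,000 maximum, so the traveler pays only €19,000 − €4,530 = €14,470.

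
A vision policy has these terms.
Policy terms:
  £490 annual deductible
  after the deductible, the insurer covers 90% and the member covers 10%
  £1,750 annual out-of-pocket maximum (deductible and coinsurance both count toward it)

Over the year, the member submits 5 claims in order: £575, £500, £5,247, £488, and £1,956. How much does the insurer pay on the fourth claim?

Bill 1, £575: £490 to deductible, leaving £85; 10% of £85 = £8.50. Member pays £498.50; OOP now £498.50. Insurer: £575 − £498.50 = £76.50.
Bill 2, £500: deductible met; 10% of £500 = £50. Cost to member: £50. OOP to date £548.50. Plan pays £500 − £50 = £450.
Bill 3, £5,247: 10% coinsurance on £5,247 = £524.70. Member owes £524.70 (running OOP £1,073.20). Plan pays £5,247 − £524.70 = £4,722.30.
Bill 4, £488: deductible met; 10% of £488 = £48.80. Cost to member: £48.80. OOP to date £1,122. Plan pays £488 − £48.80 = £439.20.

£439.20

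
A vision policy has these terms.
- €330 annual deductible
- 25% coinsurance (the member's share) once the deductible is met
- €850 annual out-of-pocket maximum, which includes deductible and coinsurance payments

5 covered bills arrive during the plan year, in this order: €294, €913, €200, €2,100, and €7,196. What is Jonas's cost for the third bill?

#1 (€294): fully absorbed by the deductible. Member pays €294; OOP now €294.
#2 (€913): deductible takes €36, €877 remains; member's 25% is €219.25. Cost to member: €255.25. OOP to date €549.25.
#3 (€200): 25% coinsurance on €200 = €50. Cost to member: €50. OOP to date €599.25.

€50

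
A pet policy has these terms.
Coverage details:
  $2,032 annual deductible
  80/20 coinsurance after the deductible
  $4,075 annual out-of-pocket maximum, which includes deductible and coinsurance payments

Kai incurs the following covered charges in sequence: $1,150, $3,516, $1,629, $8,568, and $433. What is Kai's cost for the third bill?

$325.80

#1 ($1,150): all of it applies to the deductible. Owner owes $1,150 (running OOP $1,150).
#2 ($3,516): deductible takes $882, $2,634 remains; 20% of $2,634 = $526.80. Cost to owner: $1,408.80. OOP to date $2,558.80.
#3 ($1,629): deductible already satisfied, so owner's share is 20% × $1,629 = $325.80. Owner owes $325.80 (running OOP $2,884.60).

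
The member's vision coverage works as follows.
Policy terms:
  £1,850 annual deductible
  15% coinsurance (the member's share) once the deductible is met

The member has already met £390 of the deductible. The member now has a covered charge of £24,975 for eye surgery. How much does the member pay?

£4,987.25

£390 of the £1,850 deductible is already met, leaving £1,460.
After the £1,460 deductible portion, £24,975 − £1,460 = £23,515 is subject to coinsurance.
15% of £23,515 = £3,527.25 falls to the member.
That puts the member's cost at £1,460 + £3,527.25 = £4,987.25.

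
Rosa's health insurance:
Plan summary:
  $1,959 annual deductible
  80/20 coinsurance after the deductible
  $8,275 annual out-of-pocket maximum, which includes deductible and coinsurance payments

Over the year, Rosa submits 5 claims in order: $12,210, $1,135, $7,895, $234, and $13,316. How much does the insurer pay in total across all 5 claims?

$26,515

Bill 1, $12,210: $1,959 finishes the deductible; $10,251 goes to coinsurance; patient's 20% is $2,050.20. Cost to patient: $4,009.20. OOP to date $4,009.20. Insurer: $12,210 − $4,009.20 = $8,200.80.
Bill 2, $1,135: deductible met; 20% of $1,135 = $227. Patient owes $227 (running OOP $4,236.20). Insurer: $1,135 − $227 = $908.
Bill 3, $7,895: deductible already satisfied, so patient's share is 20% × $7,895 = $1,579. Cost to patient: $1,579. OOP to date $5,815.20. Insurer: $7,895 − $1,579 = $6,316.
Bill 4, $234: deductible met; 20% of $234 = $46.80. Patient pays $46.80; OOP now $5,862. Insurer: $234 − $46.80 = $187.20.
Bill 5, $13,316: 20% coinsurance on $13,316 = $2,663.20. That would push OOP to $8,525.20, over the $8,275 cap, so patient pays $8,275 − $5,862 = $2,413. Plan pays $13,316 − $2,413 = $10,903.
Insurer total = bills − patient's total = $34,790 − $8,275 = $26,515.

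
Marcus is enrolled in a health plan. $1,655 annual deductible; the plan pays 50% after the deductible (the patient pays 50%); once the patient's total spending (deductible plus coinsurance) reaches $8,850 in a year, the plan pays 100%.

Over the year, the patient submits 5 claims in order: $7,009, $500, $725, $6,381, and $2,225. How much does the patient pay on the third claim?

Claim 1 — $7,009: $1,655 finishes the deductible; $5,354 goes to coinsurance; coinsurance $5,354 × 50% = $2,677. Patient pays $4,332; OOP now $4,332.
Claim 2 — $500: deductible met; 50% of $500 = $250. Patient pays $250; OOP now $4,582.
Claim 3 — $725: 50% coinsurance on $725 = $362.50. Patient owes $362.50 (running OOP $4,944.50).

$362.50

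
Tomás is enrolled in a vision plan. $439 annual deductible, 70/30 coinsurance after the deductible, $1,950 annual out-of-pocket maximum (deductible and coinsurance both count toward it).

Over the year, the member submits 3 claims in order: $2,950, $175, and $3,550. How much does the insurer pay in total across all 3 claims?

$4,725

Claim 1 ($2,950): $439 to deductible, leaving $2,511; coinsurance $2,511 × 30% = $753.30. Member owes $1,192.30 (running OOP $1,192.30). Insurer: $2,950 − $1,192.30 = $1,757.70.
Claim 2 ($175): deductible already satisfied, so member's share is 30% × $175 = $52.50. Member owes $52.50 (running OOP $1,244.80). Insurer: $175 − $52.50 = $122.50.
Claim 3 ($3,550): deductible already satisfied, so member's share is 30% × $3,550 = $1,065. That would push OOP to $2,309.80, over the $1,950 cap, so member pays $1,950 − $1,244.80 = $705.20. Insurer: $3,550 − $705.20 = $2,844.80.
Insurer total: $1,757.70 + $122.50 + $2,844.80 = $4,725.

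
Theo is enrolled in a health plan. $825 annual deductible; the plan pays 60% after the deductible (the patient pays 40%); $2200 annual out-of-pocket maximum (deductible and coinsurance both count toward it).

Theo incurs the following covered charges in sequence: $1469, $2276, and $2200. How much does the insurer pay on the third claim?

Claim 1 — $1469: $825 finishes the deductible; $644 goes to coinsurance; coinsurance $644 × 40% = $257.60. Cost to patient: $1082.60. OOP to date $1082.60. Insurer: $1469 − $1082.60 = $386.40.
Claim 2 — $2276: deductible met; 40% of $2276 = $910.40. Patient owes $910.40 (running OOP $1993). Insurer: $2276 − $910.40 = $1365.60.
Claim 3 — $2200: 40% coinsurance on $2200 = $880. OOP would hit $2873 > $2200, so the cap limits the patient to $2200 − $1993 = $207. Plan pays $2200 − $207 = $1993.

$1993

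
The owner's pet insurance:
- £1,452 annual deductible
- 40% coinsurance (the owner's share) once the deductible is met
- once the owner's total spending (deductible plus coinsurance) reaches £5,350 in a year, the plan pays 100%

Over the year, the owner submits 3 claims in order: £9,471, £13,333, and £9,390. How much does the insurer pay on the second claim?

Claim 1 (£9,471): £1,452 to deductible, leaving £8,019; owner's 40% is £3,207.60. Owner owes £4,659.60 (running OOP £4,659.60). Insurer: £9,471 − £4,659.60 = £4,811.40.
Claim 2 (£13,333): deductible already satisfied, so owner's share is 40% × £13,333 = £5,333.20. Adding that to £4,659.60 gives £9,992.80, past the £5,350 cap; owner pays only £5,350 − £4,659.60 = £690.40. Insurer: £13,333 − £690.40 = £12,642.60.

£12,642.60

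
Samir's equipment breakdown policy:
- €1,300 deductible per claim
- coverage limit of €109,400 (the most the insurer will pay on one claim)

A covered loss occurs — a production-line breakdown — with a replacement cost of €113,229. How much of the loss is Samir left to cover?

Subtract the deductible: €113,229 − €1,300 = €111,929.
Since €111,929 > €109,400, the payout is capped at €109,400.
The business owner bears the rest of the original loss: €113,229 − €109,400 = €3,829.

€3,829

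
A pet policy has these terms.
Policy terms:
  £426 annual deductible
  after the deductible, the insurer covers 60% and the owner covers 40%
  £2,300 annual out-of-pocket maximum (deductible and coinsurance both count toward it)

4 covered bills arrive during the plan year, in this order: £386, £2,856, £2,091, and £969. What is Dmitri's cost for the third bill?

#1 (£386): all of it applies to the deductible. Owner pays £386; OOP now £386.
#2 (£2,856): £40 to deductible, leaving £2,816; owner's 40% is £1,126.40. Cost to owner: £1,166.40. OOP to date £1,552.40.
#3 (£2,091): deductible already satisfied, so owner's share is 40% × £2,091 = £836.40. Adding that to £1,552.40 gives £2,388.80, past the £2,300 cap; owner pays only £2,300 − £1,552.40 = £747.60.

£747.60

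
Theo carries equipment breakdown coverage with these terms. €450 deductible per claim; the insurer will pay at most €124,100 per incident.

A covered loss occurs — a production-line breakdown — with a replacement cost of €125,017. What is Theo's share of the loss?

€917

After the deductible, €125,017 − €450 = €124,567 remains.
The €124,100 per-incident cap binds; insurer pays €124,100.
Out of pocket: €125,017 − €124,100 = €917.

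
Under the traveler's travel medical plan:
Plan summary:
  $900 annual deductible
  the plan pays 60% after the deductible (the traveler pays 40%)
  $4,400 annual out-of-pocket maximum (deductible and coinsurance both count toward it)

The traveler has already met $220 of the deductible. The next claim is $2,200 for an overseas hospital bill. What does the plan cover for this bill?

$220 of the $900 deductible is already met, leaving $680.
The remaining $1,520 (= $2,200 − $680) moves to coinsurance.
Coinsurance: $1,520 × 40% = $608.
Traveler responsibility before any cap: $680 + $608 = $1,288.
Year-to-date out-of-pocket becomes $220 + $1,288 = $1,508, still under the $4,400 maximum, so no cap applies.
Insurer pays the balance: $2,200 − $1,288 = $912.

$912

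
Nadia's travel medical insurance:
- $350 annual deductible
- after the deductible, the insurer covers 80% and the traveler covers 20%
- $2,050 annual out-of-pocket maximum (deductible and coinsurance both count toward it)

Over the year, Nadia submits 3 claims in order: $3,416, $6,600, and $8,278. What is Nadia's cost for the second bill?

$1,086.80

Bill 1, $3,416: deductible takes $350, $3,066 remains; traveler's 20% is $613.20. Cost to traveler: $963.20. OOP to date $963.20.
Bill 2, $6,600: deductible met; 20% of $6,600 = $1,320. That would push OOP to $2,283.20, over the $2,050 cap, so traveler pays $2,050 − $963.20 = $1,086.80.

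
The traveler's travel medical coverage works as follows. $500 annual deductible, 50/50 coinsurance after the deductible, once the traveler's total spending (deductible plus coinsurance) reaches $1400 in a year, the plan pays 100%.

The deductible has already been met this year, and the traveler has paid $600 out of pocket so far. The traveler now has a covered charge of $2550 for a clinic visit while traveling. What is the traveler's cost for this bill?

$800

With the deductible met, the entire $2550 is subject to coinsurance.
Traveler's 50% share of $2550 is $1275.
Adding $1275 to the $600 already spent would give $1875, which exceeds the $1400 cap; the traveler pays just $1400 − $600 = $800.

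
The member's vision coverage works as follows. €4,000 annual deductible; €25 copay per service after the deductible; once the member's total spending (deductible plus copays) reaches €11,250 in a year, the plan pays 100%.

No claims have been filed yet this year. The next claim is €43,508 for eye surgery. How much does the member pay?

Nothing has been paid toward the €4,000 deductible, so the first €4,000 of this charge is applied there.
That leaves €43,508 − €4,000 = €39,508 for the copay.
Copay on this service: €25.
Member responsibility before any cap: €4,000 + €25 = €4,025.
Year-to-date out-of-pocket becomes €0 + €4,025 = €4,025, still under the €11,250 maximum, so no cap applies.

€4,025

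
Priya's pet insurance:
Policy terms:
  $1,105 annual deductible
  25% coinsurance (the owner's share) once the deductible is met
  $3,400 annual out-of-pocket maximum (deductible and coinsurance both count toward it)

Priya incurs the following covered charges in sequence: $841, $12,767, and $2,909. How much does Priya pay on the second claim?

$2,559

Claim 1 ($841): fully absorbed by the deductible. Owner pays $841; OOP now $841.
Claim 2 ($12,767): $264 to deductible, leaving $12,503; coinsurance $12,503 × 25% = $3,125.75. Together that's $264 + $3,125.75 = $3,389.75. That would push OOP to $4,230.75, over the $3,400 cap, so owner pays $3,400 − $841 = $2,559.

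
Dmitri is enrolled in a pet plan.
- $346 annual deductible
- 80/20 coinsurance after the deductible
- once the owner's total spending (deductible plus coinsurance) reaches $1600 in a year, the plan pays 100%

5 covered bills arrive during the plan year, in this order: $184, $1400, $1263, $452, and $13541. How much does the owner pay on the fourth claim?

$90.40

#1 ($184): all of it applies to the deductible. Owner owes $184 (running OOP $184).
#2 ($1400): $162 finishes the deductible; $1238 goes to coinsurance; owner's 20% is $247.60. Owner pays $409.60; OOP now $593.60.
#3 ($1263): deductible already satisfied, so owner's share is 20% × $1263 = $252.60. Owner owes $252.60 (running OOP $846.20).
#4 ($452): deductible already satisfied, so owner's share is 20% × $452 = $90.40. Owner pays $90.40; OOP now $936.60.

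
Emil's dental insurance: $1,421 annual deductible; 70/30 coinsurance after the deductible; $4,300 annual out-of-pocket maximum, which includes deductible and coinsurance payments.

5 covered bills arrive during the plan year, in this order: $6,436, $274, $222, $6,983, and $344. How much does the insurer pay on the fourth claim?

$5,757.30

Claim 1 — $6,436: $1,421 to deductible, leaving $5,015; 30% of $5,015 = $1,504.50. Patient pays $2,925.50; OOP now $2,925.50. Plan pays $6,436 − $2,925.50 = $3,510.50.
Claim 2 — $274: deductible already satisfied, so patient's share is 30% × $274 = $82.20. Cost to patient: $82.20. OOP to date $3,007.70. Insurer: $274 − $82.20 = $191.80.
Claim 3 — $222: deductible met; 30% of $222 = $66.60. Patient owes $66.60 (running OOP $3,074.30). Insurer: $222 − $66.60 = $155.40.
Claim 4 — $6,983: 30% coinsurance on $6,983 = $2,094.90. OOP would hit $5,169.20 > $4,300, so the cap limits the patient to $4,300 − $3,074.30 = $1,225.70. Plan pays $6,983 − $1,225.70 = $5,757.30.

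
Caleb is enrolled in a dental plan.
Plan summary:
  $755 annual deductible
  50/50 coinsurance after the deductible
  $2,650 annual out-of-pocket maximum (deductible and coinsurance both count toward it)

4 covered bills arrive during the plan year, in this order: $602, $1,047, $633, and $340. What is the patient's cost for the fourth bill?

Claim 1 ($602): fully absorbed by the deductible. Cost to patient: $602. OOP to date $602.
Claim 2 ($1,047): $153 finishes the deductible; $894 goes to coinsurance; coinsurance $894 × 50% = $447. Cost to patient: $600. OOP to date $1,202.
Claim 3 ($633): 50% coinsurance on $633 = $316.50. Patient pays $316.50; OOP now $1,518.50.
Claim 4 ($340): 50% coinsurance on $340 = $170. Cost to patient: $170. OOP to date $1,688.50.

$170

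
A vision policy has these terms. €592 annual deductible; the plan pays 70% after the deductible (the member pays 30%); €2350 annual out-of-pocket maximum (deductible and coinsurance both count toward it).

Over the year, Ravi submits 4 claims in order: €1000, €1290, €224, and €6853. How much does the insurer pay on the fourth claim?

#1 (€1000): deductible takes €592, €408 remains; coinsurance €408 × 30% = €122.40. Cost to member: €714.40. OOP to date €714.40. Plan pays €1000 − €714.40 = €285.60.
#2 (€1290): deductible met; 30% of €1290 = €387. Cost to member: €387. OOP to date €1101.40. Insurer: €1290 − €387 = €903.
#3 (€224): deductible met; 30% of €224 = €67.20. Member pays €67.20; OOP now €1168.60. Plan pays €224 − €67.20 = €156.80.
#4 (€6853): deductible already satisfied, so member's share is 30% × €6853 = €2055.90. OOP would hit €3224.50 > €2350, so the cap limits the member to €2350 − €1168.60 = €1181.40. Insurer: €6853 − €1181.40 = €5671.60.

€5671.60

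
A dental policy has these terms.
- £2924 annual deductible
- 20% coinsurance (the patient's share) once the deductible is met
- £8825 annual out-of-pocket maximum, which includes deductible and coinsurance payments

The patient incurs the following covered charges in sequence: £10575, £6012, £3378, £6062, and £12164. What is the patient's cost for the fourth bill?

£1212.40

#1 (£10575): £2924 finishes the deductible; £7651 goes to coinsurance; patient's 20% is £1530.20. Patient pays £4454.20; OOP now £4454.20.
#2 (£6012): 20% coinsurance on £6012 = £1202.40. Patient pays £1202.40; OOP now £5656.60.
#3 (£3378): 20% coinsurance on £3378 = £675.60. Patient owes £675.60 (running OOP £6332.20).
#4 (£6062): deductible met; 20% of £6062 = £1212.40. Cost to patient: £1212.40. OOP to date £7544.60.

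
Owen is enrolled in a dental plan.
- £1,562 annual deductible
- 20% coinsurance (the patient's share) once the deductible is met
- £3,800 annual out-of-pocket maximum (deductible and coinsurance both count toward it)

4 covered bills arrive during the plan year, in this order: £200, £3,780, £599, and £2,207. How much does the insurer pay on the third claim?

Claim 1 (£200): fully absorbed by the deductible. Patient owes £200 (running OOP £200). Plan pays £200 − £200 = £0.
Claim 2 (£3,780): £1,362 finishes the deductible; £2,418 goes to coinsurance; coinsurance £2,418 × 20% = £483.60. Patient owes £1,845.60 (running OOP £2,045.60). Insurer: £3,780 − £1,845.60 = £1,934.40.
Claim 3 (£599): 20% coinsurance on £599 = £119.80. Patient owes £119.80 (running OOP £2,165.40). Insurer: £599 − £119.80 = £479.20.

£479.20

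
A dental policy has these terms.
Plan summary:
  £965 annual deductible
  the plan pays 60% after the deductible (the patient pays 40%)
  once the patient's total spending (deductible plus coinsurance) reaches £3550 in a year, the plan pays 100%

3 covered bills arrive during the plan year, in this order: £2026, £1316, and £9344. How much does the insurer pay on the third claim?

£7709.80

Claim 1 (£2026): £965 finishes the deductible; £1061 goes to coinsurance; 40% of £1061 = £424.40. Patient owes £1389.40 (running OOP £1389.40). Plan pays £2026 − £1389.40 = £636.60.
Claim 2 (£1316): deductible met; 40% of £1316 = £526.40. Patient owes £526.40 (running OOP £1915.80). Plan pays £1316 − £526.40 = £789.60.
Claim 3 (£9344): 40% coinsurance on £9344 = £3737.60. Adding that to £1915.80 gives £5653.40, past the £3550 cap; patient pays only £3550 − £1915.80 = £1634.20. Plan pays £9344 − £1634.20 = £7709.80.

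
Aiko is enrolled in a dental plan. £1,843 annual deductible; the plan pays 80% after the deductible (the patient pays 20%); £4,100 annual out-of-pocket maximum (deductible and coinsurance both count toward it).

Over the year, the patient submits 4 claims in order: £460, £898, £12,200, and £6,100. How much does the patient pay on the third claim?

#1 (£460): fully absorbed by the deductible. Patient owes £460 (running OOP £460).
#2 (£898): fully absorbed by the deductible. Patient pays £898; OOP now £1,358.
#3 (£12,200): £485 finishes the deductible; £11,715 goes to coinsurance; patient's 20% is £2,343. Claim cost before the cap: £485 + £2,343 = £2,828. That would push OOP to £4,186, over the £4,100 cap, so patient pays £4,100 − £1,358 = £2,742.

£2,742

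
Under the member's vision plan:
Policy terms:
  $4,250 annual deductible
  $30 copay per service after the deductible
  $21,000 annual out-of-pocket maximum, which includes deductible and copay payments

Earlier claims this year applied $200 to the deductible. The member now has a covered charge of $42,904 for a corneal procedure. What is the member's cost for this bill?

$4,080

Remaining deductible: $4,250 − $200 = $4,050.
That leaves $42,904 − $4,050 = $38,854 for the copay.
Copay on this service: $30.
That puts the member's cost at $4,050 + $30 = $4,080 before any cap.
Total out-of-pocket so far would be $200 + $4,080 = $4,280, below the $21,000 cap — no reduction.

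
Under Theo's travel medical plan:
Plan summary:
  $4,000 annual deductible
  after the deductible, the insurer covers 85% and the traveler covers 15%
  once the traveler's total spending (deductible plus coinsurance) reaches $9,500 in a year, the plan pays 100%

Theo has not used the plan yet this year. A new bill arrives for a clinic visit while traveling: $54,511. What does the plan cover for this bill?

Deductible not yet touched, so the first $4,000 of the bill goes to the deductible.
After the $4,000 deductible portion, $54,511 − $4,000 = $50,511 is subject to coinsurance.
15% of $50,511 = $7,576.65 falls to the traveler.
That puts the traveler's cost at $4,000 + $7,576.65 = $11,576.65 before any cap.
That would bring total out-of-pocket to $11,576.65, past the $9,500 cap. The traveler is capped at $9,500 − $0 = $9,500 on this claim.
The insurer covers the remainder: $54,511 − $9,500 = $45,011.

$45,011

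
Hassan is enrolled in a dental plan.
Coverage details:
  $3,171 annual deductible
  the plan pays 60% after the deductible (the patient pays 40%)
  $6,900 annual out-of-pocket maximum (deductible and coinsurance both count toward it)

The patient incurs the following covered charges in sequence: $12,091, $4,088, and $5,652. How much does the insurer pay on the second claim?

Claim 1 ($12,091): deductible takes $3,171, $8,920 remains; patient's 40% is $3,568. Patient pays $6,739; OOP now $6,739. Plan pays $12,091 − $6,739 = $5,352.
Claim 2 ($4,088): deductible met; 40% of $4,088 = $1,635.20. Adding that to $6,739 gives $8,374.20, past the $6,900 cap; patient pays only $6,900 − $6,739 = $161. Plan pays $4,088 − $161 = $3,927.

$3,927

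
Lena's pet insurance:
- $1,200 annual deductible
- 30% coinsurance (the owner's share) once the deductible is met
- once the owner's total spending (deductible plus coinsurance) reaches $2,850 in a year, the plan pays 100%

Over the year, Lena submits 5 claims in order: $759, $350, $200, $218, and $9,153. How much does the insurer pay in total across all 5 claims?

$7,830

Claim 1 ($759): entire amount goes to the deductible. Owner pays $759; OOP now $759. Insurer: $759 − $759 = $0.
Claim 2 ($350): all of it applies to the deductible. Owner owes $350 (running OOP $1,109). Insurer: $350 − $350 = $0.
Claim 3 ($200): $91 to deductible, leaving $109; owner's 30% is $32.70. Owner owes $123.70 (running OOP $1,232.70). Insurer: $200 − $123.70 = $76.30.
Claim 4 ($218): 30% coinsurance on $218 = $65.40. Cost to owner: $65.40. OOP to date $1,298.10. Plan pays $218 − $65.40 = $152.60.
Claim 5 ($9,153): deductible met; 30% of $9,153 = $2,745.90. That would push OOP to $4,044, over the $2,850 cap, so owner pays $2,850 − $1,298.10 = $1,551.90. Insurer: $9,153 − $1,551.90 = $7,601.10.
Insurer total: $0 + $0 + $76.30 + $152.60 + $7,601.10 = $7,830.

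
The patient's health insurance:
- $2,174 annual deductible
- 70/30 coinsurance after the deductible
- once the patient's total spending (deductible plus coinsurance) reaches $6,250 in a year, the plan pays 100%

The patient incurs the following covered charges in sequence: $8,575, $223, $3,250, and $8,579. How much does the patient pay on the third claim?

#1 ($8,575): $2,174 to deductible, leaving $6,401; patient's 30% is $1,920.30. Cost to patient: $4,094.30. OOP to date $4,094.30.
#2 ($223): deductible already satisfied, so patient's share is 30% × $223 = $66.90. Patient owes $66.90 (running OOP $4,161.20).
#3 ($3,250): deductible already satisfied, so patient's share is 30% × $3,250 = $975. Patient owes $975 (running OOP $5,136.20).

$975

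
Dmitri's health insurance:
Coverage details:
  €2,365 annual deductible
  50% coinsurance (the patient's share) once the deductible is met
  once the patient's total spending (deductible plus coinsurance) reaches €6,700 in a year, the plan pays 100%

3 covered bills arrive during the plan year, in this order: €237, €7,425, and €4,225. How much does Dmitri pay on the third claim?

Claim 1 — €237: entire amount goes to the deductible. Patient pays €237; OOP now €237.
Claim 2 — €7,425: €2,128 to deductible, leaving €5,297; patient's 50% is €2,648.50. Patient owes €4,776.50 (running OOP €5,013.50).
Claim 3 — €4,225: deductible met; 50% of €4,225 = €2,112.50. Adding that to €5,013.50 gives €7,126, past the €6,700 cap; patient pays only €6,700 − €5,013.50 = €1,686.50.

€1,686.50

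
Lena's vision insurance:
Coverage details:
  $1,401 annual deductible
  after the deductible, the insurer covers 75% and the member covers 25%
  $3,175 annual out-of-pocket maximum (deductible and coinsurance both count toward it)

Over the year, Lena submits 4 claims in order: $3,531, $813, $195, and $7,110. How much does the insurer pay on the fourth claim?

$6,120.50

Claim 1 — $3,531: $1,401 finishes the deductible; $2,130 goes to coinsurance; 25% of $2,130 = $532.50. Member owes $1,933.50 (running OOP $1,933.50). Insurer: $3,531 − $1,933.50 = $1,597.50.
Claim 2 — $813: 25% coinsurance on $813 = $203.25. Member pays $203.25; OOP now $2,136.75. Plan pays $813 − $203.25 = $609.75.
Claim 3 — $195: deductible already satisfied, so member's share is 25% × $195 = $48.75. Member pays $48.75; OOP now $2,185.50. Plan pays $195 − $48.75 = $146.25.
Claim 4 — $7,110: 25% coinsurance on $7,110 = $1,777.50. That would push OOP to $3,963, over the $3,175 cap, so member pays $3,175 − $2,185.50 = $989.50. Plan pays $7,110 − $989.50 = $6,120.50.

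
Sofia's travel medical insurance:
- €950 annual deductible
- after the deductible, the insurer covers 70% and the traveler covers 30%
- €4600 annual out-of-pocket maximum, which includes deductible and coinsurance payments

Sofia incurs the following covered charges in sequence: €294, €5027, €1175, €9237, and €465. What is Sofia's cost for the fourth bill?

Bill 1, €294: entire amount goes to the deductible. Traveler owes €294 (running OOP €294).
Bill 2, €5027: deductible takes €656, €4371 remains; coinsurance €4371 × 30% = €1311.30. Cost to traveler: €1967.30. OOP to date €2261.30.
Bill 3, €1175: deductible already satisfied, so traveler's share is 30% × €1175 = €352.50. Cost to traveler: €352.50. OOP to date €2613.80.
Bill 4, €9237: 30% coinsurance on €9237 = €2771.10. That would push OOP to €5384.90, over the €4600 cap, so traveler pays €4600 − €2613.80 = €1986.20.

€1986.20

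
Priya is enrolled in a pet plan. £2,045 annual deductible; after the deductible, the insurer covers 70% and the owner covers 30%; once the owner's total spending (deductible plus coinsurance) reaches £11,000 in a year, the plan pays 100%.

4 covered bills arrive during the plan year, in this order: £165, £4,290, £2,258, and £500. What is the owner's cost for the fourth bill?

£150

Bill 1, £165: fully absorbed by the deductible. Cost to owner: £165. OOP to date £165.
Bill 2, £4,290: deductible takes £1,880, £2,410 remains; coinsurance £2,410 × 30% = £723. Cost to owner: £2,603. OOP to date £2,768.
Bill 3, £2,258: deductible already satisfied, so owner's share is 30% × £2,258 = £677.40. Owner owes £677.40 (running OOP £3,445.40).
Bill 4, £500: 30% coinsurance on £500 = £150. Owner pays £150; OOP now £3,595.40.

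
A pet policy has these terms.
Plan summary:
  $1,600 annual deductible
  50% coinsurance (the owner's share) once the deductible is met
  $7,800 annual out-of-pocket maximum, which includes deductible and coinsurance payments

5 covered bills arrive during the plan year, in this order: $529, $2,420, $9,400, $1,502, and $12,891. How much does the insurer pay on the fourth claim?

#1 ($529): entire amount goes to the deductible. Owner owes $529 (running OOP $529). Plan pays $529 − $529 = $0.
#2 ($2,420): $1,071 finishes the deductible; $1,349 goes to coinsurance; coinsurance $1,349 × 50% = $674.50. Owner pays $1,745.50; OOP now $2,274.50. Insurer: $2,420 − $1,745.50 = $674.50.
#3 ($9,400): deductible already satisfied, so owner's share is 50% × $9,400 = $4,700. Cost to owner: $4,700. OOP to date $6,974.50. Plan pays $9,400 − $4,700 = $4,700.
#4 ($1,502): 50% coinsurance on $1,502 = $751. Cost to owner: $751. OOP to date $7,725.50. Plan pays $1,502 − $751 = $751.

$751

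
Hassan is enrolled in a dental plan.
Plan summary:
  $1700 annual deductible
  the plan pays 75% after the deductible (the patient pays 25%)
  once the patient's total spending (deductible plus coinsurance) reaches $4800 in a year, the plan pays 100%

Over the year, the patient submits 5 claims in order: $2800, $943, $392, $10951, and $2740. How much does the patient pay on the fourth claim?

Claim 1 ($2800): $1700 finishes the deductible; $1100 goes to coinsurance; coinsurance $1100 × 25% = $275. Cost to patient: $1975. OOP to date $1975.
Claim 2 ($943): 25% coinsurance on $943 = $235.75. Patient pays $235.75; OOP now $2210.75.
Claim 3 ($392): 25% coinsurance on $392 = $98. Patient owes $98 (running OOP $2308.75).
Claim 4 ($10951): deductible already satisfied, so patient's share is 25% × $10951 = $2737.75. Adding that to $2308.75 gives $5046.50, past the $4800 cap; patient pays only $4800 − $2308.75 = $2491.25.

$2491.25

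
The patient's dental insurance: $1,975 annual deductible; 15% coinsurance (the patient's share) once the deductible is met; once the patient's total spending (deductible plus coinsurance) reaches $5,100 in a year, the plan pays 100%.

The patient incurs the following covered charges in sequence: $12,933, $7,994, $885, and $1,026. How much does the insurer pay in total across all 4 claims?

$17,738

Claim 1 — $12,933: $1,975 finishes the deductible; $10,958 goes to coinsurance; coinsurance $10,958 × 15% = $1,643.70. Patient owes $3,618.70 (running OOP $3,618.70). Plan pays $12,933 − $3,618.70 = $9,314.30.
Claim 2 — $7,994: 15% coinsurance on $7,994 = $1,199.10. Patient owes $1,199.10 (running OOP $4,817.80). Plan pays $7,994 − $1,199.10 = $6,794.90.
Claim 3 — $885: 15% coinsurance on $885 = $132.75. Patient pays $132.75; OOP now $4,950.55. Plan pays $885 − $132.75 = $752.25.
Claim 4 — $1,026: deductible already satisfied, so patient's share is 15% × $1,026 = $153.90. OOP would hit $5,104.45 > $5,100, so the cap limits the patient to $5,100 − $4,950.55 = $149.45. Insurer: $1,026 − $149.45 = $876.55.
Insurer total = bills − patient's total = $22,838 − $5,100 = $17,738.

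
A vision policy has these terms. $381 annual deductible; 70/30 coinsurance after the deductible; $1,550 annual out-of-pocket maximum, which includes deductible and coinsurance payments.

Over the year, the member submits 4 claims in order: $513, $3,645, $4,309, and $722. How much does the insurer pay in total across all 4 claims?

$7,639

Claim 1 ($513): deductible takes $381, $132 remains; coinsurance $132 × 30% = $39.60. Member pays $420.60; OOP now $420.60. Insurer: $513 − $420.60 = $92.40.
Claim 2 ($3,645): deductible met; 30% of $3,645 = $1,093.50. Cost to member: $1,093.50. OOP to date $1,514.10. Insurer: $3,645 − $1,093.50 = $2,551.50.
Claim 3 ($4,309): deductible already satisfied, so member's share is 30% × $4,309 = $1,292.70. OOP would hit $2,806.80 > $1,550, so the cap limits the member to $1,550 − $1,514.10 = $35.90. Insurer: $4,309 − $35.90 = $4,273.10.
Claim 4 ($722): deductible met; 30% of $722 = $216.60. Adding that to $1,550 gives $1,766.60, past the $1,550 cap; member pays only $1,550 − $1,550 = $0. Plan pays $722 − $0 = $722.
Insurer total: $92.40 + $2,551.50 + $4,273.10 + $722 = $7,639.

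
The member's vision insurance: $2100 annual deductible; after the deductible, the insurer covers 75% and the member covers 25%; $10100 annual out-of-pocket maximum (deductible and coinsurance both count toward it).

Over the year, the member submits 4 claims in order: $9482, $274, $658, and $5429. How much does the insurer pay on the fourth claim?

$4071.75

Claim 1 — $9482: $2100 finishes the deductible; $7382 goes to coinsurance; member's 25% is $1845.50. Cost to member: $3945.50. OOP to date $3945.50. Plan pays $9482 − $3945.50 = $5536.50.
Claim 2 — $274: 25% coinsurance on $274 = $68.50. Member owes $68.50 (running OOP $4014). Plan pays $274 − $68.50 = $205.50.
Claim 3 — $658: deductible already satisfied, so member's share is 25% × $658 = $164.50. Member pays $164.50; OOP now $4178.50. Plan pays $658 − $164.50 = $493.50.
Claim 4 — $5429: deductible met; 25% of $5429 = $1357.25. Cost to member: $1357.25. OOP to date $5535.75. Insurer: $5429 − $1357.25 = $4071.75.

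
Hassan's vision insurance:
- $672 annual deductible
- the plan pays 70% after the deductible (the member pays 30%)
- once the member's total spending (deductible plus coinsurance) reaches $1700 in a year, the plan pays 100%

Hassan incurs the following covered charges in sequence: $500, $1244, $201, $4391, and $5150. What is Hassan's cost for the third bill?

$60.30

Claim 1 — $500: fully absorbed by the deductible. Cost to member: $500. OOP to date $500.
Claim 2 — $1244: $172 finishes the deductible; $1072 goes to coinsurance; coinsurance $1072 × 30% = $321.60. Member pays $493.60; OOP now $993.60.
Claim 3 — $201: deductible already satisfied, so member's share is 30% × $201 = $60.30. Member pays $60.30; OOP now $1053.90.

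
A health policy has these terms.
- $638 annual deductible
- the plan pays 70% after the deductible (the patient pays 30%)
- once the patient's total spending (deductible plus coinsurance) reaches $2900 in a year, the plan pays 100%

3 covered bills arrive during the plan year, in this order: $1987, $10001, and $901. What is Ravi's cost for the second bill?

$1857.30

#1 ($1987): $638 finishes the deductible; $1349 goes to coinsurance; patient's 30% is $404.70. Patient pays $1042.70; OOP now $1042.70.
#2 ($10001): deductible met; 30% of $10001 = $3000.30. That would push OOP to $4043, over the $2900 cap, so patient pays $2900 − $1042.70 = $1857.30.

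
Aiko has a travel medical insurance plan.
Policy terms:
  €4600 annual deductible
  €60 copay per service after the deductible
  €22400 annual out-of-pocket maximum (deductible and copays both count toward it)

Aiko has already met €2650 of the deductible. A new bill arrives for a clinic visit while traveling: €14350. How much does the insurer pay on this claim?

€2650 of the €4600 deductible is already met, leaving €1950.
The remaining €12400 (= €14350 − €1950) moves to the copay.
Copay on this service: €60.
Traveler responsibility before any cap: €1950 + €60 = €2010.
Year-to-date out-of-pocket becomes €2650 + €2010 = €4660, still under the €22400 maximum, so no cap applies.
The insurer covers the remainder: €14350 − €2010 = €12340.

€12340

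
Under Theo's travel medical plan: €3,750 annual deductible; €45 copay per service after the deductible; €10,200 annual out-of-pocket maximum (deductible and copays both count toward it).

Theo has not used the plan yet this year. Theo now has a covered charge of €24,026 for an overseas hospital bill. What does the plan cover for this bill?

Deductible not yet touched, so the first €3,750 of the bill goes to the deductible.
The remaining €20,276 (= €24,026 − €3,750) moves to the copay.
Copay on this service: €45.
That puts the traveler's cost at €3,750 + €45 = €3,795 before any cap.
Total out-of-pocket so far would be €0 + €3,795 = €3,795, below the €10,200 cap — no reduction.
Insurer pays the balance: €24,026 − €3,795 = €20,231.

€20,231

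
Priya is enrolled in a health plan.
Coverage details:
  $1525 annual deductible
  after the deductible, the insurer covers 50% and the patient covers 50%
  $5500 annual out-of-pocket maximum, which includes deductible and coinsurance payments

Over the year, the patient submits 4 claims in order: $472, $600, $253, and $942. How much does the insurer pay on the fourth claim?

$371

#1 ($472): entire amount goes to the deductible. Cost to patient: $472. OOP to date $472. Plan pays $472 − $472 = $0.
#2 ($600): fully absorbed by the deductible. Cost to patient: $600. OOP to date $1072. Plan pays $600 − $600 = $0.
#3 ($253): fully absorbed by the deductible. Cost to patient: $253. OOP to date $1325. Plan pays $253 − $253 = $0.
#4 ($942): $200 to deductible, leaving $742; 50% of $742 = $371. Patient pays $571; OOP now $1896. Plan pays $942 − $571 = $371.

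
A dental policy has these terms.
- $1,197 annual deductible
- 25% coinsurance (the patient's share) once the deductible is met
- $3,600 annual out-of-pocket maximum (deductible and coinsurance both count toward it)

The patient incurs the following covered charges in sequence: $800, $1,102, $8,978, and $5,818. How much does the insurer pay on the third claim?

$6,751.25

#1 ($800): fully absorbed by the deductible. Patient owes $800 (running OOP $800). Insurer: $800 − $800 = $0.
#2 ($1,102): deductible takes $397, $705 remains; 25% of $705 = $176.25. Cost to patient: $573.25. OOP to date $1,373.25. Plan pays $1,102 − $573.25 = $528.75.
#3 ($8,978): 25% coinsurance on $8,978 = $2,244.50. Adding that to $1,373.25 gives $3,617.75, past the $3,600 cap; patient pays only $3,600 − $1,373.25 = $2,226.75. Insurer: $8,978 − $2,226.75 = $6,751.25.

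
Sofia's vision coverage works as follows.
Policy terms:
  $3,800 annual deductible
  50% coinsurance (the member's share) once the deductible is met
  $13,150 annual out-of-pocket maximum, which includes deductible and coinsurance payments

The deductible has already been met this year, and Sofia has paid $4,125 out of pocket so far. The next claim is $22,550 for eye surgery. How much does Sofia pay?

With the deductible met, the entire $22,550 is subject to coinsurance.
50% of $22,550 = $11,275 falls to the member.
Year-to-date out-of-pocket would reach $4,125 + $11,275 = $15,400, above the $13,150 maximum, so the member pays only $13,150 − $4,125 = $9,025.

$9,025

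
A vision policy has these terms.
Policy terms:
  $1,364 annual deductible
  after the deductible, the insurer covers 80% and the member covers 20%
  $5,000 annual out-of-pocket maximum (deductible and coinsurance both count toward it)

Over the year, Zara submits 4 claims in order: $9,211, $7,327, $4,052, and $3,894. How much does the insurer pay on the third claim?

#1 ($9,211): $1,364 finishes the deductible; $7,847 goes to coinsurance; 20% of $7,847 = $1,569.40. Member pays $2,933.40; OOP now $2,933.40. Insurer: $9,211 − $2,933.40 = $6,277.60.
#2 ($7,327): 20% coinsurance on $7,327 = $1,465.40. Cost to member: $1,465.40. OOP to date $4,398.80. Plan pays $7,327 − $1,465.40 = $5,861.60.
#3 ($4,052): deductible already satisfied, so member's share is 20% × $4,052 = $810.40. Adding that to $4,398.80 gives $5,209.20, past the $5,000 cap; member pays only $5,000 − $4,398.80 = $601.20. Plan pays $4,052 − $601.20 = $3,450.80.

$3,450.80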